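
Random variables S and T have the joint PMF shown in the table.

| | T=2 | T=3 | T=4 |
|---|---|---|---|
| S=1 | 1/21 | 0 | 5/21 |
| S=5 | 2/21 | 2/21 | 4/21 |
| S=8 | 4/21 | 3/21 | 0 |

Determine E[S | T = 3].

P(T = 3) = 5/21.
Σ S·P over the event = 5·(2/21) + 8·(3/21) = 34/21.
E[S | T = 3] = (34/21) / (5/21) = 34/5.

34/5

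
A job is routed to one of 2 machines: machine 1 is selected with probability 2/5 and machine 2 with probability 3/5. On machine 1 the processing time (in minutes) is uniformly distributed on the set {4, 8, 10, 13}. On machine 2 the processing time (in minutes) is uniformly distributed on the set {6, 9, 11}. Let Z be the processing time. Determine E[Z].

87/10

E[Z | machine 1] = (4+8+10+13)/4 = 35/4.
E[Z | machine 2] = (6+9+11)/3 = 26/3.
E[Z] = (2/5)·(35/4) + (3/5)·(26/3) = 87/10.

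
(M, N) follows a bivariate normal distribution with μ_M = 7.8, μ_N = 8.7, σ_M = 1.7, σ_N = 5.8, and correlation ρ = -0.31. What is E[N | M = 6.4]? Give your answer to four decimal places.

E[N | M=x] = μ_N + ρ(σ_N/σ_M)(x − μ_M) for jointly normal variables.
E[N | M=6.4] = 8.7 + (-0.31)·(5.8/1.7)·(6.4 − (7.8)) = 8.7 + (-1.05765)·(-1.4) = 10.1807.

10.1807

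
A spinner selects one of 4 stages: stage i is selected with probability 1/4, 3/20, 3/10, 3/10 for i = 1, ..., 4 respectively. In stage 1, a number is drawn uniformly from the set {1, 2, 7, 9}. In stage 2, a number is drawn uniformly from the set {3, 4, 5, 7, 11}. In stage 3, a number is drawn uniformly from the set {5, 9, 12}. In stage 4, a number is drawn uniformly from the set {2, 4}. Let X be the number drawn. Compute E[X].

447/80

E[X | stage 1] = (1+2+7+9)/4 = 19/4.
E[X | stage 2] = (3+4+5+7+11)/5 = 6.
E[X | stage 3] = (5+9+12)/3 = 26/3.
E[X | stage 4] = (2+4)/2 = 3.
E[X] = (1/4)·(19/4) + (3/20)·(6) + (3/10)·(26/3) + (3/10)·(3) = 447/80.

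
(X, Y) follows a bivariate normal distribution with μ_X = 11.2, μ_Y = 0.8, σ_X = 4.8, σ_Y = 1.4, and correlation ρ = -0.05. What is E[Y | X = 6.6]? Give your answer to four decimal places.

E[Y | X=x] = μ_Y + ρ(σ_Y/σ_X)(x − μ_X) for jointly normal variables.
E[Y | X=6.6] = 0.8 + (-0.05)·(1.4/4.8)·(6.6 − (11.2)) = 0.8 + (-0.014583)·(-4.6) = 0.8671.

0.8671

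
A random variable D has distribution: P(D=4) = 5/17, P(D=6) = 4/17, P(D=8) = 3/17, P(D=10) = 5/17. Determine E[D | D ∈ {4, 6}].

P(D ∈ {4, 6}) = 9/17.
Σ over the event: 4·5/17 + 6·4/17 = 44/17.
E[D | D ∈ {4, 6}] = (44/17) / (9/17) = 44/9.

44/9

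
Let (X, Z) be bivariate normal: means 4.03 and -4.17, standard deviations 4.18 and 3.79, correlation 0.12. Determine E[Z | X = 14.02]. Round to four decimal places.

-3.0830

For a bivariate normal, E[Z | X=x] = μ_Z + ρ·(σ_Z/σ_X)·(x − μ_X).
E[Z | X=14.02] = -4.17 + (0.12)·(3.79/4.18)·(14.02 − (4.03)) = -4.17 + (0.108804)·(9.99) = -3.0830.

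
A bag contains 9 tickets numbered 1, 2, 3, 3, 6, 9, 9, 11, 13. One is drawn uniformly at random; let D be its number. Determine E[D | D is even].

4

P(D is even) = 2/9.
Σ over the event: 2·1/9 + 6·1/9 = 8/9.
E[D | D is even] = (8/9) / (2/9) = 4.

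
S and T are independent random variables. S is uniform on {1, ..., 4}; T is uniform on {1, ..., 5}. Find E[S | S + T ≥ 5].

20/7

P(S + T ≥ 5) = 7/10.
Summing S·P(x,y) over outcomes with S + T ≥ 5 gives 2.
E[S | S + T ≥ 5] = (2) / (7/10) = 20/7.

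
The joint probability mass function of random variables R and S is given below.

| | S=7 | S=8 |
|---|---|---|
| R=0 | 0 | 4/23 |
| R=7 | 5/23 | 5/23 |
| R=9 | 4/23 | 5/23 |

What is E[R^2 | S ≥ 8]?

P(S ≥ 8) = 14/23.
Σ R^2·P over the event = 0·(4/23) + 49·(5/23) + 81·(5/23) = 650/23.
E[R^2 | S ≥ 8] = (650/23) / (14/23) = 325/7.

325/7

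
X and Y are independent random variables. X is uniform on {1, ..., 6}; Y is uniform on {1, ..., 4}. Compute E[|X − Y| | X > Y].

17/7

P(X > Y) = 7/12.
Summing |X−Y|·P(x,y) over outcomes with X > Y gives 17/12.
E[|X − Y| | X > Y] = (17/12) / (7/12) = 17/7.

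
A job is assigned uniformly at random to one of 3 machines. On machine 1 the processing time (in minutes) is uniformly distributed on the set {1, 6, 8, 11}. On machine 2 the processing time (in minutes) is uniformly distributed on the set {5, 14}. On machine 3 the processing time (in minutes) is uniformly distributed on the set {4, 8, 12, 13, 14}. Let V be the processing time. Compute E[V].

131/15

E[V | machine 1] = (1+6+8+11)/4 = 13/2.
E[V | machine 2] = (5+14)/2 = 19/2.
E[V | machine 3] = (4+8+12+13+14)/5 = 51/5.
By the law of total expectation,
E[V] = (1/3)·(13/2) + (1/3)·(19/2) + (1/3)·(51/5) = 131/15.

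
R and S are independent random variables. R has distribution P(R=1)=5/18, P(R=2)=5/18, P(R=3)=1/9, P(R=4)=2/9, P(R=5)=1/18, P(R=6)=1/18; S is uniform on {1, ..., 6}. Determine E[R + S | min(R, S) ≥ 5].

11

P(min(R, S) ≥ 5) = 1/27.
Summing (R+S)·P(x,y) over outcomes with min(R, S) ≥ 5 gives 11/27.
E[R + S | min(R, S) ≥ 5] = (11/27) / (1/27) = 11.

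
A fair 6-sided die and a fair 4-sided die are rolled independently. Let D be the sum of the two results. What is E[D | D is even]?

P(D is even) = 1/2.
Σ over the event: 2·1/24 + 4·1/8 + 6·1/6 + 8·1/8 + 10·1/24 = 3.
E[D | D is even] = (3) / (1/2) = 6.

6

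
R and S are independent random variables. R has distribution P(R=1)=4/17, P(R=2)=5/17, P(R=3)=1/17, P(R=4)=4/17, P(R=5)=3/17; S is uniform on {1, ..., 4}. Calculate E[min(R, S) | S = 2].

30/17

P(S = 2) = 1/4.
Summing min(R,S)·P(x,y) over outcomes with S = 2 gives 15/34.
E[min(R, S) | S = 2] = (15/34) / (1/4) = 30/17.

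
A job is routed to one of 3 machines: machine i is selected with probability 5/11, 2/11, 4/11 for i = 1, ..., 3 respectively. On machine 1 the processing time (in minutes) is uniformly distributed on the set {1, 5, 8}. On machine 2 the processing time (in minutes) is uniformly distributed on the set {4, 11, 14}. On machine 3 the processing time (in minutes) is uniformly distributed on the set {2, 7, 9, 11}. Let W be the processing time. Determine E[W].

215/33

E[W | machine 1] = (1+5+8)/3 = 14/3.
E[W | machine 2] = (4+11+14)/3 = 29/3.
E[W | machine 3] = (2+7+9+11)/4 = 29/4.
By the law of total expectation,
E[W] = (5/11)·(14/3) + (2/11)·(29/3) + (4/11)·(29/4) = 215/33.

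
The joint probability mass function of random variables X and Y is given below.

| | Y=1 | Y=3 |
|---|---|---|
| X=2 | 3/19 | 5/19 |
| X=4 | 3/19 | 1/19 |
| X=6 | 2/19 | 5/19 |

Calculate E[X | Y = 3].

P(Y = 3) = 11/19.
Σ X·P over the event = 2·(5/19) + 4·(1/19) + 6·(5/19) = 44/19.
E[X | Y = 3] = (44/19) / (11/19) = 4.

4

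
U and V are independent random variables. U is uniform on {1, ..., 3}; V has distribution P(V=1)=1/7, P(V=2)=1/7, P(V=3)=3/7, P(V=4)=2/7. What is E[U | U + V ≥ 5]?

P(U + V ≥ 5) = 13/21.
Summing U·P(x,y) over outcomes with U + V ≥ 5 gives 10/7.
E[U | U + V ≥ 5] = (10/7) / (13/21) = 30/13.

30/13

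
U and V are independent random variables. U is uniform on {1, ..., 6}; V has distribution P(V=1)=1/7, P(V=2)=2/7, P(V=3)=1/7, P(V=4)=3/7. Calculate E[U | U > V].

P(U > V) = 11/21.
Summing U·P(x,y) over outcomes with U > V gives 52/21.
E[U | U > V] = (52/21) / (11/21) = 52/11.

52/11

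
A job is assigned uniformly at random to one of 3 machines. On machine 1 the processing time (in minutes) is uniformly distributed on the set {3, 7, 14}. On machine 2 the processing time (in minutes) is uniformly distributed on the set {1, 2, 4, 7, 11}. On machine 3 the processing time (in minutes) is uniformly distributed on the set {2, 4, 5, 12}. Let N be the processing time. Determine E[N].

E[N | machine 1] = (3+7+14)/3 = 8.
E[N | machine 2] = (1+2+4+7+11)/5 = 5.
E[N | machine 3] = (2+4+5+12)/4 = 23/4.
E[N] = (1/3)·(8) + (1/3)·(5) + (1/3)·(23/4) = 25/4.

25/4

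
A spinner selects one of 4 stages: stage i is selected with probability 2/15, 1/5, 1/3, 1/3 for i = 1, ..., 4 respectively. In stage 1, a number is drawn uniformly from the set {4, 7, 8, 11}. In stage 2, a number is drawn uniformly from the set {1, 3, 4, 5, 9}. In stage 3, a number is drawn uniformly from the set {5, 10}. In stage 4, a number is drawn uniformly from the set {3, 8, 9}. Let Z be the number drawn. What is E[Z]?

E[Z | stage 1] = (4+7+8+11)/4 = 15/2.
E[Z | stage 2] = (1+3+4+5+9)/5 = 22/5.
E[Z | stage 3] = (5+10)/2 = 15/2.
E[Z | stage 4] = (3+8+9)/3 = 20/3.
By the law of total expectation,
E[Z] = (2/15)·(15/2) + (1/5)·(22/5) + (1/3)·(15/2) + (1/3)·(20/3) = 2971/450.

2971/450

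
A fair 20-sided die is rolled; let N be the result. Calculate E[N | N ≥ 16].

18

Given N ≥ 16, N is equally likely to be any of {16, 17, 18, 19, 20}.
E[N | N ≥ 16] = (16 + 17 + 18 + 19 + 20) / 5 = 18.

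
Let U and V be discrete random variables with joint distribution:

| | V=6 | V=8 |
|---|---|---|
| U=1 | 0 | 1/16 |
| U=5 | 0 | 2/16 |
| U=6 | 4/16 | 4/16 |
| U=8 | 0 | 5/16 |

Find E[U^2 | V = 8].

515/12

P(V = 8) = 3/4.
Summing U^2·P(U=x,V=y) over the conditioning event gives 515/16.
E[U^2 | V = 8] = (515/16) / (3/4) = 515/12.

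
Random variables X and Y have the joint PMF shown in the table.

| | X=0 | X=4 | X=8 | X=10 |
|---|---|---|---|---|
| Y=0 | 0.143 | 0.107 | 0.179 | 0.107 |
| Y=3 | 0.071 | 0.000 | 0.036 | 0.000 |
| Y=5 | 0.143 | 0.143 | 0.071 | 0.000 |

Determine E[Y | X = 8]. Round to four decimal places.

P(X = 8) = 0.286.
Σ Y·P over the event = 0·(0.179) + 3·(0.036) + 5·(0.071) = 0.463.
E[Y | X = 8] = (0.463) / (0.286) = 1.6189.

1.6189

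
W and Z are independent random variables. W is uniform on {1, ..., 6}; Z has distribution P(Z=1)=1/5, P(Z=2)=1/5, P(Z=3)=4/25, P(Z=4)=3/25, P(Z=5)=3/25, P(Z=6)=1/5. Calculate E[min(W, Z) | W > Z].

P(W > Z) = 11/25.
Summing min(W,Z)·P(x,y) over outcomes with W > Z gives 14/15.
E[min(W, Z) | W > Z] = (14/15) / (11/25) = 70/33.

70/33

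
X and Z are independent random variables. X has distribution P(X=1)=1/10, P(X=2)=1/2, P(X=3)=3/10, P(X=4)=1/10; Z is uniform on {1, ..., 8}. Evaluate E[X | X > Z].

P(X > Z) = 7/40.
Summing X·P(x,y) over outcomes with X > Z gives 1/2.
E[X | X > Z] = (1/2) / (7/40) = 20/7.

20/7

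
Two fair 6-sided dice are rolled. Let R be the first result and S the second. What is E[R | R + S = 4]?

2

Outcomes with R + S = 4: (1,3), (2,2), (3,1), each with probability 1/36.
E[R | R + S = 4] = (1 + 2 + 3) / 3 = 2.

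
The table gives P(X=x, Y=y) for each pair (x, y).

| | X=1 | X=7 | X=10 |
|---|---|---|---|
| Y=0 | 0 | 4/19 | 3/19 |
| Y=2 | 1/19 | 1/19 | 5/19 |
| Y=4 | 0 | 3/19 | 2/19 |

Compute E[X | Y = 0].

P(Y = 0) = 7/19.
Σ X·P over the event = 7·(4/19) + 10·(3/19) = 58/19.
E[X | Y = 0] = (58/19) / (7/19) = 58/7.

58/7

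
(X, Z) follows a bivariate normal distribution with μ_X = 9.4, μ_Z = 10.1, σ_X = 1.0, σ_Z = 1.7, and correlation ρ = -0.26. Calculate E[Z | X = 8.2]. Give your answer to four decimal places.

10.6304

E[Z | X=x] = μ_Z + ρ(σ_Z/σ_X)(x − μ_X) for jointly normal variables.
E[Z | X=8.2] = 10.1 + (-0.26)·(1.7/1.0)·(8.2 − (9.4)) = 10.1 + (-0.442)·(-1.2) = 10.6304.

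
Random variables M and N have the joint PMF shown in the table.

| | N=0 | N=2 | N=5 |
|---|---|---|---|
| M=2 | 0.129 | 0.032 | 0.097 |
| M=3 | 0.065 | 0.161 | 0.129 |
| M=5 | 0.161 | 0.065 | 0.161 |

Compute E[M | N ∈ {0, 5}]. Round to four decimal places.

3.5633

P(N ∈ {0, 5}) = 0.742.
Σ M·P over the event = 2·(0.129) + 2·(0.097) + 3·(0.065) + 3·(0.129) + 5·(0.161) + 5·(0.161) = 2.644.
E[M | N ∈ {0, 5}] = (2.644) / (0.742) = 3.5633.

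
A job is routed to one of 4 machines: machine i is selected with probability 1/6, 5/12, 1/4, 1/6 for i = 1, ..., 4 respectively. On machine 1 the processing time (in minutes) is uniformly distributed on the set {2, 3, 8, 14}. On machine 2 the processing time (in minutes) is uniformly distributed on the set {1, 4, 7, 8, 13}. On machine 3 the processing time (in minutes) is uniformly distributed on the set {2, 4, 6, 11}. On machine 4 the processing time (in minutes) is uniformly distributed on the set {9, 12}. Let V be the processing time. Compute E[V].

E[V | machine 1] = (2+3+8+14)/4 = 27/4.
E[V | machine 2] = (1+4+7+8+13)/5 = 33/5.
E[V | machine 3] = (2+4+6+11)/4 = 23/4.
E[V | machine 4] = (9+12)/2 = 21/2.
By the law of total expectation,
E[V] = (1/6)·(27/4) + (5/12)·(33/5) + (1/4)·(23/4) + (1/6)·(21/2) = 113/16.

113/16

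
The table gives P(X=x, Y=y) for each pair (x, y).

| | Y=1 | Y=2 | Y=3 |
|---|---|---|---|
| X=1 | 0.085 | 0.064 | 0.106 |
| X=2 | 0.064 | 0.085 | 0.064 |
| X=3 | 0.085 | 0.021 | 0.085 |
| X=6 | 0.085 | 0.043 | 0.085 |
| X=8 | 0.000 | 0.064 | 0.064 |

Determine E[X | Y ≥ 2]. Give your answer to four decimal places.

3.7856

P(Y ≥ 2) = 0.681.
Summing X·P(X=x,Y=y) over the conditioning event gives 2.578.
E[X | Y ≥ 2] = (2.578) / (0.681) = 3.7856.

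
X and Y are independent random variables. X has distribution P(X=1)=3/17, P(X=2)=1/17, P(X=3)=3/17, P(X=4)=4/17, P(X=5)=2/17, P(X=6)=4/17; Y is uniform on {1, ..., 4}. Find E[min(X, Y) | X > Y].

P(X > Y) = 43/68.
Summing min(X,Y)·P(x,y) over outcomes with X > Y gives 47/34.
E[min(X, Y) | X > Y] = (47/34) / (43/68) = 94/43.

94/43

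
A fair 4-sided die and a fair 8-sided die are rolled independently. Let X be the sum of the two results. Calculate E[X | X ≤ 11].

212/31

P(X ≤ 11) = 31/32.
E[X | X ≤ 11] = (53/8) / (31/32) = 212/31.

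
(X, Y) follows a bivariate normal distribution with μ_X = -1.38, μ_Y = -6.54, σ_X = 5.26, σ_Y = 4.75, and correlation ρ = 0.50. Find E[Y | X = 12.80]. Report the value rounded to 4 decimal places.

E[Y | X=x] = μ_Y + ρ(σ_Y/σ_X)(x − μ_X) for jointly normal variables.
E[Y | X=12.80] = -6.54 + (0.50)·(4.75/5.26)·(12.80 − (-1.38)) = -6.54 + (0.45152)·(14.18) = -0.1374.

-0.1374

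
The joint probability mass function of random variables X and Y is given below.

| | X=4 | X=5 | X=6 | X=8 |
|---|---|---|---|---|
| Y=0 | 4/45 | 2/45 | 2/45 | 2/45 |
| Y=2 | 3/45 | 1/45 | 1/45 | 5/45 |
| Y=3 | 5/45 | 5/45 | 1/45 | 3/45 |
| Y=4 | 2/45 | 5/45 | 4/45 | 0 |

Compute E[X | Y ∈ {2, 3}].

23/4

P(Y ∈ {2, 3}) = 8/15.
Σ X·P over the event = 4·(3/45) + 4·(5/45) + 5·(1/45) + 5·(5/45) + 6·(1/45) + 6·(1/45) + 8·(5/45) + 8·(3/45) = 46/15.
E[X | Y ∈ {2, 3}] = (46/15) / (8/15) = 23/4.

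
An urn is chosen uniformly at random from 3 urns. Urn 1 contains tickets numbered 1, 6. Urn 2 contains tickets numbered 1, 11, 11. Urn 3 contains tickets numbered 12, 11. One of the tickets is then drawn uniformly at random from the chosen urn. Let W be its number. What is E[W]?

E[W | urn 1] = (1+6)/2 = 7/2.
E[W | urn 2] = (1+11+11)/3 = 23/3.
E[W | urn 3] = (12+11)/2 = 23/2.
E[W] = (1/3)·(7/2) + (1/3)·(23/3) + (1/3)·(23/2) = 68/9.

68/9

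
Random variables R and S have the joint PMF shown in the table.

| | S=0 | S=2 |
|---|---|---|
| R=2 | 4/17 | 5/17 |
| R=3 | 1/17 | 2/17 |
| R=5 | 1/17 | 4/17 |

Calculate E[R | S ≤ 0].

P(S ≤ 0) = 6/17.
Σ R·P over the event = 2·(4/17) + 3·(1/17) + 5·(1/17) = 16/17.
E[R | S ≤ 0] = (16/17) / (6/17) = 8/3.

8/3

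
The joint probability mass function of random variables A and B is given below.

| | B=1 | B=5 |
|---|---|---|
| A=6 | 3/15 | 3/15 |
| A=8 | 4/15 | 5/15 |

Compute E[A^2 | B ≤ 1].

52

P(B ≤ 1) = 7/15.
Summing A^2·P(A=x,B=y) over the conditioning event gives 364/15.
E[A^2 | B ≤ 1] = (364/15) / (7/15) = 52.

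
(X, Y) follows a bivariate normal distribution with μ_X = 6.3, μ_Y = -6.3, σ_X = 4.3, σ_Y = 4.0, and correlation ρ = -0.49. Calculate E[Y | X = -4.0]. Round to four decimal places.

E[Y | X=x] = μ_Y + ρ(σ_Y/σ_X)(x − μ_X) for jointly normal variables.
E[Y | X=-4.0] = -6.3 + (-0.49)·(4.0/4.3)·(-4.0 − (6.3)) = -6.3 + (-0.455814)·(-10.3) = -1.6051.

-1.6051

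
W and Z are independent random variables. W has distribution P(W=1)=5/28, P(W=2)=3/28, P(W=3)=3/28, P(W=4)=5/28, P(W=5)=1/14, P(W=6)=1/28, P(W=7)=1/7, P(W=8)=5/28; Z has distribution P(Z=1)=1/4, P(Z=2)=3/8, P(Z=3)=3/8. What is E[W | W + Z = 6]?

107/28

P(W + Z = 6) = 1/8.
Summing W·P(x,y) over outcomes with W + Z = 6 gives 107/224.
E[W | W + Z = 6] = (107/224) / (1/8) = 107/28.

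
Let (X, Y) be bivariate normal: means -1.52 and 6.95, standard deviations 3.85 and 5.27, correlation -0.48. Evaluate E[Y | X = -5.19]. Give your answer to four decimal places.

9.3613

E[Y | X=x] = μ_Y + ρ(σ_Y/σ_X)(x − μ_X) for jointly normal variables.
E[Y | X=-5.19] = 6.95 + (-0.48)·(5.27/3.85)·(-5.19 − (-1.52)) = 6.95 + (-0.65704)·(-3.67) = 9.3613.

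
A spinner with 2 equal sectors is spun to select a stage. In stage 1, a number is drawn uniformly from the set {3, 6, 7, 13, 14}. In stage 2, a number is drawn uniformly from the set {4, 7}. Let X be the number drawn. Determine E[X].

E[X | stage 1] = (3+6+7+13+14)/5 = 43/5.
E[X | stage 2] = (4+7)/2 = 11/2.
By the law of total expectation,
E[X] = (1/2)·(43/5) + (1/2)·(11/2) = 141/20.

141/20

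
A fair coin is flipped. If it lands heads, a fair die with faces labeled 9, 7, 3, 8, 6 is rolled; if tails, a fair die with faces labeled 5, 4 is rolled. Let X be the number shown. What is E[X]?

111/20

E[X | heads] = (9+7+3+8+6)/5 = 33/5.
E[X | tails] = (5+4)/2 = 9/2.
By the law of total expectation,
E[X] = (1/2)·(33/5) + (1/2)·(9/2) = 111/20.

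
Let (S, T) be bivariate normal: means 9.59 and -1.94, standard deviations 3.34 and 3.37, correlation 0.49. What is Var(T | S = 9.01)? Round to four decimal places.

8.6301

The conditional variance in a bivariate normal is σ_T²(1 − ρ²), independent of x.
Var(T | S=9.01) = (3.37)²·(1 − (0.49)²) = 11.3569·0.7599 = 8.6301.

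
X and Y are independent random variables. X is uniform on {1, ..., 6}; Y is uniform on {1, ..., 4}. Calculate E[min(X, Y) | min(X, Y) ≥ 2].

P(min(X, Y) ≥ 2) = 5/8.
Summing min(X,Y)·P(x,y) over outcomes with min(X, Y) ≥ 2 gives 41/24.
E[min(X, Y) | min(X, Y) ≥ 2] = (41/24) / (5/8) = 41/15.

41/15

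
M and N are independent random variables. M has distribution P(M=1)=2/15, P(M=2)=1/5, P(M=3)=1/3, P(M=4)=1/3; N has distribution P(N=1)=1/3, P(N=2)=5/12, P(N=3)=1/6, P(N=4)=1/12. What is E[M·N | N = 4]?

P(N = 4) = 1/12.
Summing MN·P(x,y) over outcomes with N = 4 gives 43/45.
E[M·N | N = 4] = (43/45) / (1/12) = 172/15.

172/15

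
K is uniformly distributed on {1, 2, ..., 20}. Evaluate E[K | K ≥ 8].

14

P(K ≥ 8) = 13/20.
E[K | K ≥ 8] = (91/10) / (13/20) = 14.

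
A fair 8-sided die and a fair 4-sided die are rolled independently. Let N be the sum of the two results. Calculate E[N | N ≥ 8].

P(N ≥ 8) = 7/16.
Σ over the event: 8·1/8 + 9·1/8 + 10·3/32 + 11·1/16 + 12·1/32 = 33/8.
E[N | N ≥ 8] = (33/8) / (7/16) = 66/7.

66/7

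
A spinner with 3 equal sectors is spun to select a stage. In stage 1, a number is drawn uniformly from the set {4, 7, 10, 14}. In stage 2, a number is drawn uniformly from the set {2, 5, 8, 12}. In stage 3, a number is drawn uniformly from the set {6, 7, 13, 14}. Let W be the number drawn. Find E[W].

E[W | stage 1] = (4+7+10+14)/4 = 35/4.
E[W | stage 2] = (2+5+8+12)/4 = 27/4.
E[W | stage 3] = (6+7+13+14)/4 = 10.
By the law of total expectation,
E[W] = (1/3)·(35/4) + (1/3)·(27/4) + (1/3)·(10) = 17/2.

17/2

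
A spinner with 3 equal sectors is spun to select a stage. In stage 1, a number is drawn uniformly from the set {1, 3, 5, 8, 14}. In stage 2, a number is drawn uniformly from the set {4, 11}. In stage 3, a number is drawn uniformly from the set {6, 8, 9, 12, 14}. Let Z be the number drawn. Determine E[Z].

47/6

E[Z | stage 1] = (1+3+5+8+14)/5 = 31/5.
E[Z | stage 2] = (4+11)/2 = 15/2.
E[Z | stage 3] = (6+8+9+12+14)/5 = 49/5.
E[Z] = (1/3)·(31/5) + (1/3)·(15/2) + (1/3)·(49/5) = 47/6.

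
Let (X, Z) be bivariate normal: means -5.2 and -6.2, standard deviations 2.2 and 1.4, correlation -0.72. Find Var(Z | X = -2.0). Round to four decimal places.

0.9439

For a bivariate normal, Var(Z | X=x) = σ_Z²(1 − ρ²).
Var(Z | X=-2.0) = (1.4)²·(1 − (-0.72)²) = 1.96·0.4816 = 0.9439.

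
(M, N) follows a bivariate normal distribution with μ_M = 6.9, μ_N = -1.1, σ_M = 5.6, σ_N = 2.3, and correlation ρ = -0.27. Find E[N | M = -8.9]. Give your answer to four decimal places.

The regression of N on M has slope ρ·σ_N/σ_M and passes through (μ_M, μ_N).
E[N | M=-8.9] = -1.1 + (-0.27)·(2.3/5.6)·(-8.9 − (6.9)) = -1.1 + (-0.11089)·(-15.8) = 0.6521.

0.6521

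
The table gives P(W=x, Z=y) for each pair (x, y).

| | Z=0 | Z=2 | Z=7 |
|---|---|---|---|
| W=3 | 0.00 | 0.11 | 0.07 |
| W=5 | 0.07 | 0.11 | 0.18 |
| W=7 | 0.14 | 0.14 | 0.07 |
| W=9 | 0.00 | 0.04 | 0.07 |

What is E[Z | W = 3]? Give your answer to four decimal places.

3.9444

P(W = 3) = 0.18.
Σ Z·P over the event = 2·(0.11) + 7·(0.07) = 0.71.
E[Z | W = 3] = (0.71) / (0.18) = 3.9444.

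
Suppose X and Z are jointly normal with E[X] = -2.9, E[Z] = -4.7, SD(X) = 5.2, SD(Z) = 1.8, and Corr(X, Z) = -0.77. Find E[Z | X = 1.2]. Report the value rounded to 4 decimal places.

-5.7928

The regression of Z on X has slope ρ·σ_Z/σ_X and passes through (μ_X, μ_Z).
E[Z | X=1.2] = -4.7 + (-0.77)·(1.8/5.2)·(1.2 − (-2.9)) = -4.7 + (-0.26654)·(4.1) = -5.7928.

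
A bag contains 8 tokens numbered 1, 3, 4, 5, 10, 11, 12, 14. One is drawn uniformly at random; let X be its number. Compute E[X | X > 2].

59/7

P(X > 2) = 7/8.
Σ over the event: 3·1/8 + 4·1/8 + 5·1/8 + 10·1/8 + 11·1/8 + 12·1/8 + 14·1/8 = 59/8.
E[X | X > 2] = (59/8) / (7/8) = 59/7.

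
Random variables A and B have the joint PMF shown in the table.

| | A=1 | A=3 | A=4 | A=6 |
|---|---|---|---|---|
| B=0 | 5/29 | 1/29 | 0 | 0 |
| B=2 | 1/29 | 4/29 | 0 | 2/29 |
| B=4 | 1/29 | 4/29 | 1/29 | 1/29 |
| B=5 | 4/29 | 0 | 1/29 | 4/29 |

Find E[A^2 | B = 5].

164/9

P(B = 5) = 9/29.
Σ A^2·P over the event = 1·(4/29) + 16·(1/29) + 36·(4/29) = 164/29.
E[A^2 | B = 5] = (164/29) / (9/29) = 164/9.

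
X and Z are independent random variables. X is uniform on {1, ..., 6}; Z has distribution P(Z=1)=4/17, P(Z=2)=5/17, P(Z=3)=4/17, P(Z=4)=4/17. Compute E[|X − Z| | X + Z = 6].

2

P(X + Z = 6) = 1/6.
Summing |X−Z|·P(x,y) over outcomes with X + Z = 6 gives 1/3.
E[|X − Z| | X + Z = 6] = (1/3) / (1/6) = 2.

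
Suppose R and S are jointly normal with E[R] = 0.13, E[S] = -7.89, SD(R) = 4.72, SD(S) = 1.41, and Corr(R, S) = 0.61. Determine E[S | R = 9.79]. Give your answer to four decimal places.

-6.1297

E[S | R=x] = μ_S + ρ(σ_S/σ_R)(x − μ_R) for jointly normal variables.
E[S | R=9.79] = -7.89 + (0.61)·(1.41/4.72)·(9.79 − (0.13)) = -7.89 + (0.182225)·(9.66) = -6.1297.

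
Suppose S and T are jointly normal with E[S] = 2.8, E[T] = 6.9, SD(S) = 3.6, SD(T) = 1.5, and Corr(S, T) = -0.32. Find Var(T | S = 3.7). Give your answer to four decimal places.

2.0196

Var(T | S=x) = (1 − ρ²)·σ_T².
Var(T | S=3.7) = (1.5)²·(1 − (-0.32)²) = 2.25·0.8976 = 2.0196.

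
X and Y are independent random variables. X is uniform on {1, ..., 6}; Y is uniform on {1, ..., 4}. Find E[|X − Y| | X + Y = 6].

Outcomes with X + Y = 6: (2,4), (3,3), (4,2), (5,1), each with probability 1/24.
E[|X − Y| | X + Y = 6] = (2 + 0 + 2 + 4) / 4 = 2.

2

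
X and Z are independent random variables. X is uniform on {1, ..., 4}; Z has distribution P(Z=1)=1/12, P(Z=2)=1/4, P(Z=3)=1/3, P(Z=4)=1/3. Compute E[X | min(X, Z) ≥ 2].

3

P(min(X, Z) ≥ 2) = 11/16.
Summing X·P(x,y) over outcomes with min(X, Z) ≥ 2 gives 33/16.
E[X | min(X, Z) ≥ 2] = (33/16) / (11/16) = 3.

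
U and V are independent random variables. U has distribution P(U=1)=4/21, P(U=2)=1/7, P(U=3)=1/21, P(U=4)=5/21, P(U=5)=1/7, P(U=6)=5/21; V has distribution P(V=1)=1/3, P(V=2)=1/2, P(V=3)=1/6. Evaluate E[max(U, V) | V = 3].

89/21

P(V = 3) = 1/6.
Summing max(U,V)·P(x,y) over outcomes with V = 3 gives 89/126.
E[max(U, V) | V = 3] = (89/126) / (1/6) = 89/21.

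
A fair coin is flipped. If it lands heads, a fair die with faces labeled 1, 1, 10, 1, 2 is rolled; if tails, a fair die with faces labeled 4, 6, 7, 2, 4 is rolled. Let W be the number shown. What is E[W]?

19/5

E[W | heads] = (1+1+10+1+2)/5 = 3.
E[W | tails] = (4+6+7+2+4)/5 = 23/5.
By the law of total expectation,
E[W] = (1/2)·(3) + (1/2)·(23/5) = 19/5.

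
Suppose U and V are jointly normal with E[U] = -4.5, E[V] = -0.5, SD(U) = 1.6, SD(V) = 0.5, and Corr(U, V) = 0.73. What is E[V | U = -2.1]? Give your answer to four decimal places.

0.0475

E[V | U=x] = μ_V + ρ(σ_V/σ_U)(x − μ_U) for jointly normal variables.
E[V | U=-2.1] = -0.5 + (0.73)·(0.5/1.6)·(-2.1 − (-4.5)) = -0.5 + (0.22812)·(2.4) = 0.0475.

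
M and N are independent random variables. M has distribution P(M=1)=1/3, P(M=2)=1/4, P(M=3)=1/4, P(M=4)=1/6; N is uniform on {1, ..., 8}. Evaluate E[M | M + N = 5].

9/4

P(M + N = 5) = 1/8.
Summing M·P(x,y) over outcomes with M + N = 5 gives 9/32.
E[M | M + N = 5] = (9/32) / (1/8) = 9/4.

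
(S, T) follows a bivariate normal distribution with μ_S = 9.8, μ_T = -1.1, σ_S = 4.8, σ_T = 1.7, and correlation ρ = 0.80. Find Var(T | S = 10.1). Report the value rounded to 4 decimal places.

The conditional variance in a bivariate normal is σ_T²(1 − ρ²), independent of x.
Var(T | S=10.1) = (1.7)²·(1 − (0.80)²) = 2.89·0.36 = 1.0404.

1.0404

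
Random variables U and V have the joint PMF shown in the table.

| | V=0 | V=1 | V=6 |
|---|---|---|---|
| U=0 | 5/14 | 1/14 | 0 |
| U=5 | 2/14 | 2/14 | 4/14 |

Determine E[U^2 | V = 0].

P(V = 0) = 1/2.
Σ U^2·P over the event = 0·(5/14) + 25·(2/14) = 25/7.
E[U^2 | V = 0] = (25/7) / (1/2) = 50/7.

50/7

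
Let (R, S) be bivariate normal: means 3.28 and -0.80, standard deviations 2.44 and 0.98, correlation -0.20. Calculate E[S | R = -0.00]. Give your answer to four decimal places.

-0.5365

E[S | R=x] = μ_S + ρ(σ_S/σ_R)(x − μ_R) for jointly normal variables.
E[S | R=-0.00] = -0.80 + (-0.20)·(0.98/2.44)·(-0.00 − (3.28)) = -0.80 + (-0.080328)·(-3.28) = -0.5365.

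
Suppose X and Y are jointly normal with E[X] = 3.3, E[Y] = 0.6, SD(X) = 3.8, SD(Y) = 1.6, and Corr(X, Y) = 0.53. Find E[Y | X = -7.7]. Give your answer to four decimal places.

E[Y | X=x] = μ_Y + ρ(σ_Y/σ_X)(x − μ_X) for jointly normal variables.
E[Y | X=-7.7] = 0.6 + (0.53)·(1.6/3.8)·(-7.7 − (3.3)) = 0.6 + (0.223158)·(-11) = -1.8547.

-1.8547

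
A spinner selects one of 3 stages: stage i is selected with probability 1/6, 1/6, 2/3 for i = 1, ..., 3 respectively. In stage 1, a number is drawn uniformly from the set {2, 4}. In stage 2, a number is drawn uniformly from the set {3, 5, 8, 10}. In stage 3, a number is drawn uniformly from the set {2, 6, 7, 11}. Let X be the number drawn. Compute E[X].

71/12

E[X | stage 1] = (2+4)/2 = 3.
E[X | stage 2] = (3+5+8+10)/4 = 13/2.
E[X | stage 3] = (2+6+7+11)/4 = 13/2.
By the law of total expectation,
E[X] = (1/6)·(3) + (1/6)·(13/2) + (2/3)·(13/2) = 71/12.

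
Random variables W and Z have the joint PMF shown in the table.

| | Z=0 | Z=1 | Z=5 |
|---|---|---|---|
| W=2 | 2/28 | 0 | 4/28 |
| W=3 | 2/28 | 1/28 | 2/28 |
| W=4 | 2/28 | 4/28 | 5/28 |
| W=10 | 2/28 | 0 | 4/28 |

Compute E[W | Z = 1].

P(Z = 1) = 5/28.
Σ W·P over the event = 3·(1/28) + 4·(4/28) = 19/28.
E[W | Z = 1] = (19/28) / (5/28) = 19/5.

19/5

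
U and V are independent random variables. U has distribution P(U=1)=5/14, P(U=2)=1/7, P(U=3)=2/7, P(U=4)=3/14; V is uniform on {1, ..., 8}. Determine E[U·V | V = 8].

132/7

P(V = 8) = 1/8.
Summing UV·P(x,y) over outcomes with V = 8 gives 33/14.
E[U·V | V = 8] = (33/14) / (1/8) = 132/7.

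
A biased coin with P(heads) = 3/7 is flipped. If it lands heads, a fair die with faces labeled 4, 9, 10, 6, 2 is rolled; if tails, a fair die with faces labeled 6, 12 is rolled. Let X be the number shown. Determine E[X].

E[X | heads] = (4+9+10+6+2)/5 = 31/5.
E[X | tails] = (6+12)/2 = 9.
E[X] = (3/7)·(31/5) + (4/7)·(9) = 39/5.

39/5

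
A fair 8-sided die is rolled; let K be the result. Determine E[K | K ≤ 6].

7/2

Given K ≤ 6, K is equally likely to be any of {1, 2, 3, 4, 5, 6}.
E[K | K ≤ 6] = (1 + 2 + 3 + 4 + 5 + 6) / 6 = 7/2.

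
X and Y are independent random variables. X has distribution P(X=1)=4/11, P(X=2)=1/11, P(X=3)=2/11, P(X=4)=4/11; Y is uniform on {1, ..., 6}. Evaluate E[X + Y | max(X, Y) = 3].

P(max(X, Y) = 3) = 1/6.
Summing (X+Y)·P(x,y) over outcomes with max(X, Y) = 3 gives 17/22.
E[X + Y | max(X, Y) = 3] = (17/22) / (1/6) = 51/11.

51/11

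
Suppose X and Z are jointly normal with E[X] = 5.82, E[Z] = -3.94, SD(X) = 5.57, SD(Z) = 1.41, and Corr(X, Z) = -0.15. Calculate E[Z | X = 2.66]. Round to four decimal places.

E[Z | X=x] = μ_Z + ρ(σ_Z/σ_X)(x − μ_X) for jointly normal variables.
E[Z | X=2.66] = -3.94 + (-0.15)·(1.41/5.57)·(2.66 − (5.82)) = -3.94 + (-0.037971)·(-3.16) = -3.8200.

-3.8200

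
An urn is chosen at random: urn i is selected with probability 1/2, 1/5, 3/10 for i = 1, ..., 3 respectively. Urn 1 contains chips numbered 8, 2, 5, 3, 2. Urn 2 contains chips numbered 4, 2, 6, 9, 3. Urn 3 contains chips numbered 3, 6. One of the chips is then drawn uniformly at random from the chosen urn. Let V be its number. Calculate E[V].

E[V | urn 1] = (8+2+5+3+2)/5 = 4.
E[V | urn 2] = (4+2+6+9+3)/5 = 24/5.
E[V | urn 3] = (3+6)/2 = 9/2.
By the law of total expectation,
E[V] = (1/2)·(4) + (1/5)·(24/5) + (3/10)·(9/2) = 431/100.

431/100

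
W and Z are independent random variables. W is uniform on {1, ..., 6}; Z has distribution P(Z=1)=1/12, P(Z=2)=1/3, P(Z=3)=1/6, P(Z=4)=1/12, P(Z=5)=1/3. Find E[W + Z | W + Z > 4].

441/59

P(W + Z > 4) = 59/72.
Summing (W+Z)·P(x,y) over outcomes with W + Z > 4 gives 49/8.
E[W + Z | W + Z > 4] = (49/8) / (59/72) = 441/59.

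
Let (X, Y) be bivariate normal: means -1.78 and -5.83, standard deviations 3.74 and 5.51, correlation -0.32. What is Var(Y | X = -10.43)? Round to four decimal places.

For a bivariate normal, Var(Y | X=x) = σ_Y²(1 − ρ²).
Var(Y | X=-10.43) = (5.51)²·(1 − (-0.32)²) = 30.3601·0.8976 = 27.2512.

27.2512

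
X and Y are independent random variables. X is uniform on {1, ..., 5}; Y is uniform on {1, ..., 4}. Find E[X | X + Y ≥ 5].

25/7

P(X + Y ≥ 5) = 7/10.
Summing X·P(x,y) over outcomes with X + Y ≥ 5 gives 5/2.
E[X | X + Y ≥ 5] = (5/2) / (7/10) = 25/7.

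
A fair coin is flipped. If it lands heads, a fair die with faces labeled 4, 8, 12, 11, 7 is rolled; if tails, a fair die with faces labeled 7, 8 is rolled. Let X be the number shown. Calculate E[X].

159/20

E[X | heads] = (4+8+12+11+7)/5 = 42/5.
E[X | tails] = (7+8)/2 = 15/2.
E[X] = (1/2)·(42/5) + (1/2)·(15/2) = 159/20.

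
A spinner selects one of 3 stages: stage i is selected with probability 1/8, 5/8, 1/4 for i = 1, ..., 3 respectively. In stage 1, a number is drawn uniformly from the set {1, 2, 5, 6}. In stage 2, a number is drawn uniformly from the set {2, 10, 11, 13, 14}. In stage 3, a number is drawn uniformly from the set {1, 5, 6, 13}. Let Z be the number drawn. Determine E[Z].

E[Z | stage 1] = (1+2+5+6)/4 = 7/2.
E[Z | stage 2] = (2+10+11+13+14)/5 = 10.
E[Z | stage 3] = (1+5+6+13)/4 = 25/4.
By the law of total expectation,
E[Z] = (1/8)·(7/2) + (5/8)·(10) + (1/4)·(25/4) = 33/4.

33/4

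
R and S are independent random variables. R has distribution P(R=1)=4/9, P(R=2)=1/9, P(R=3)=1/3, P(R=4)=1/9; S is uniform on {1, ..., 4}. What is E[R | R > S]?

P(R > S) = 5/18.
Summing R·P(x,y) over outcomes with R > S gives 8/9.
E[R | R > S] = (8/9) / (5/18) = 16/5.

16/5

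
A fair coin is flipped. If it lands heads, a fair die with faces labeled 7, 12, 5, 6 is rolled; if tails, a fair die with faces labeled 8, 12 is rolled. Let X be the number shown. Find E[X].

35/4

E[X | heads] = (7+12+5+6)/4 = 15/2.
E[X | tails] = (8+12)/2 = 10.
E[X] = (1/2)·(15/2) + (1/2)·(10) = 35/4.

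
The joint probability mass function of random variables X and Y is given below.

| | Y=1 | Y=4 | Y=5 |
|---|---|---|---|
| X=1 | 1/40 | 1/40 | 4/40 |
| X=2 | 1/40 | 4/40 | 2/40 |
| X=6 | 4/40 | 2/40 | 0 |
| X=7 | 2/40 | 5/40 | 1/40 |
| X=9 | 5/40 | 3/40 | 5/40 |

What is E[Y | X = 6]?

2

P(X = 6) = 3/20.
Σ Y·P over the event = 1·(4/40) + 4·(2/40) = 3/10.
E[Y | X = 6] = (3/10) / (3/20) = 2.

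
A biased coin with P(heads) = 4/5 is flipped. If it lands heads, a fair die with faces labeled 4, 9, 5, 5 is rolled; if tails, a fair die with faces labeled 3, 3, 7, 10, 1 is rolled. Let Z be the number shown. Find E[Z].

139/25

E[Z | heads] = (4+9+5+5)/4 = 23/4.
E[Z | tails] = (3+3+7+10+1)/5 = 24/5.
E[Z] = (4/5)·(23/4) + (1/5)·(24/5) = 139/25.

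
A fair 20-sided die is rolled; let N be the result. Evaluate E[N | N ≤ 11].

Given N ≤ 11, N is equally likely to be any of {1, 2, 3, 4, 5, 6, 7, 8, 9, 10, 11}.
E[N | N ≤ 11] = (1 + 2 + 3 + 4 + 5 + 6 + 7 + 8 + 9 + 10 + 11) / 11 = 6.

6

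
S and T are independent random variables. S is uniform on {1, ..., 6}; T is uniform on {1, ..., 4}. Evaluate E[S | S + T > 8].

17/3

Outcomes with S + T > 8: (5,4), (6,3), (6,4), each with probability 1/24.
E[S | S + T > 8] = (5 + 6 + 6) / 3 = 17/3.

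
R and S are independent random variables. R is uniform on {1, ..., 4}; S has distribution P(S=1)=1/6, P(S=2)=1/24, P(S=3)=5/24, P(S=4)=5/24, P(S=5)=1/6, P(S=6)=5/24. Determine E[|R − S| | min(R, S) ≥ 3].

P(min(R, S) ≥ 3) = 19/48.
Summing |R−S|·P(x,y) over outcomes with min(R, S) ≥ 3 gives 47/96.
E[|R − S| | min(R, S) ≥ 3] = (47/96) / (19/48) = 47/38.

47/38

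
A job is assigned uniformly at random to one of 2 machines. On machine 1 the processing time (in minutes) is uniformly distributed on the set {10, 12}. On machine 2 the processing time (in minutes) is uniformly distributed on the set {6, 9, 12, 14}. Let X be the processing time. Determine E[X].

85/8

E[X | machine 1] = (10+12)/2 = 11.
E[X | machine 2] = (6+9+12+14)/4 = 41/4.
By the law of total expectation,
E[X] = (1/2)·(11) + (1/2)·(41/4) = 85/8.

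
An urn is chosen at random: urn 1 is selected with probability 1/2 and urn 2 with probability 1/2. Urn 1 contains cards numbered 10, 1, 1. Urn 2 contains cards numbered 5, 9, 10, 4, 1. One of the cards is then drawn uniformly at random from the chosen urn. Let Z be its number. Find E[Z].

49/10

E[Z | urn 1] = (10+1+1)/3 = 4.
E[Z | urn 2] = (5+9+10+4+1)/5 = 29/5.
By the law of total expectation,
E[Z] = (1/2)·(4) + (1/2)·(29/5) = 49/10.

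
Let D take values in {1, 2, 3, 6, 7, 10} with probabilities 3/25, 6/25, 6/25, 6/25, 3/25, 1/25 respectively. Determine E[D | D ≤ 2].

5/3

P(D ≤ 2) = 9/25.
Σ over the event: 1·3/25 + 2·6/25 = 3/5.
E[D | D ≤ 2] = (3/5) / (9/25) = 5/3.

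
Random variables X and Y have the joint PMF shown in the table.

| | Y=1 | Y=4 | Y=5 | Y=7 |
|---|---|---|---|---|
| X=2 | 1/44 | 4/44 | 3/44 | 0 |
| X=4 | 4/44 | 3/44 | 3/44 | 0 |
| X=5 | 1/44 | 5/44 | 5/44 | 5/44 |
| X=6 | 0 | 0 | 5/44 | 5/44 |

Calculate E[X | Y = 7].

P(Y = 7) = 5/22.
Σ X·P over the event = 5·(5/44) + 6·(5/44) = 5/4.
E[X | Y = 7] = (5/4) / (5/22) = 11/2.

11/2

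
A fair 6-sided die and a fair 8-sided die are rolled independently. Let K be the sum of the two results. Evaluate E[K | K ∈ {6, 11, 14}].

P(K ∈ {6, 11, 14}) = 5/24.
Σ over the event: 6·5/48 + 11·1/12 + 14·1/48 = 11/6.
E[K | K ∈ {6, 11, 14}] = (11/6) / (5/24) = 44/5.

44/5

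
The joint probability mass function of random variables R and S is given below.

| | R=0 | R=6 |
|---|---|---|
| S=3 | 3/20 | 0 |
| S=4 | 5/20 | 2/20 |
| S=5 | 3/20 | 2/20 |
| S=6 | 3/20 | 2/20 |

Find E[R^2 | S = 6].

72/5

P(S = 6) = 1/4.
Summing R^2·P(R=x,S=y) over the conditioning event gives 18/5.
E[R^2 | S = 6] = (18/5) / (1/4) = 72/5.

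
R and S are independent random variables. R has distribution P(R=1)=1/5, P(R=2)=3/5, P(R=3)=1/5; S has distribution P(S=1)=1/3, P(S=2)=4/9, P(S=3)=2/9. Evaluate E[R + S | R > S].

59/16

P(R > S) = 16/45.
Summing (R+S)·P(x,y) over outcomes with R > S gives 59/45.
E[R + S | R > S] = (59/45) / (16/45) = 59/16.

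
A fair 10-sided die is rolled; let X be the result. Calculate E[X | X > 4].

Given X > 4, X is equally likely to be any of {5, 6, 7, 8, 9, 10}.
E[X | X > 4] = (5 + 6 + 7 + 8 + 9 + 10) / 6 = 15/2.

15/2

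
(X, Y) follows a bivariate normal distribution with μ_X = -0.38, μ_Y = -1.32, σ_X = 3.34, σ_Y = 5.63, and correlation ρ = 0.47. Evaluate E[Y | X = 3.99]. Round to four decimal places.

The regression of Y on X has slope ρ·σ_Y/σ_X and passes through (μ_X, μ_Y).
E[Y | X=3.99] = -1.32 + (0.47)·(5.63/3.34)·(3.99 − (-0.38)) = -1.32 + (0.79225)·(4.37) = 2.1421.

2.1421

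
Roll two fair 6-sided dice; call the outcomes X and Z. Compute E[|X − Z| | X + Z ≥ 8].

P(X + Z ≥ 8) = 5/12.
Summing |X−Z|·P(x,y) over outcomes with X + Z ≥ 8 gives 13/18.
E[|X − Z| | X + Z ≥ 8] = (13/18) / (5/12) = 26/15.

26/15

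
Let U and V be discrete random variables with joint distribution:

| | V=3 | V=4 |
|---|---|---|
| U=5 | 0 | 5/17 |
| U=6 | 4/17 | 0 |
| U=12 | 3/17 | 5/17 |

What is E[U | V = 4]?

17/2

P(V = 4) = 10/17.
Σ U·P over the event = 5·(5/17) + 12·(5/17) = 5.
E[U | V = 4] = (5) / (10/17) = 17/2.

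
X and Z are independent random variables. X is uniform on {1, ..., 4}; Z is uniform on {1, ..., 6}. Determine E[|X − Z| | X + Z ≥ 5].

P(X + Z ≥ 5) = 3/4.
Summing |X−Z|·P(x,y) over outcomes with X + Z ≥ 5 gives 19/12.
E[|X − Z| | X + Z ≥ 5] = (19/12) / (3/4) = 19/9.

19/9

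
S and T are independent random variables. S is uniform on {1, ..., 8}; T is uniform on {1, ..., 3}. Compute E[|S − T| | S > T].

P(S > T) = 3/4.
Summing |S−T|·P(x,y) over outcomes with S > T gives 8/3.
E[|S − T| | S > T] = (8/3) / (3/4) = 32/9.

32/9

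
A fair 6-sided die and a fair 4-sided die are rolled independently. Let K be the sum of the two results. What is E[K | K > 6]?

P(K > 6) = 5/12.
Σ over the event: 7·1/6 + 8·1/8 + 9·1/12 + 10·1/24 = 10/3.
E[K | K > 6] = (10/3) / (5/12) = 8.

8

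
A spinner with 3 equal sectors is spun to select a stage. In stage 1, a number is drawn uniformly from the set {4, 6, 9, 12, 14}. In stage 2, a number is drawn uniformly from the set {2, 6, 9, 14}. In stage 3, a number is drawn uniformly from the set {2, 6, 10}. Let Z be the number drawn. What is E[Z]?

91/12

E[Z | stage 1] = (4+6+9+12+14)/5 = 9.
E[Z | stage 2] = (2+6+9+14)/4 = 31/4.
E[Z | stage 3] = (2+6+10)/3 = 6.
By the law of total expectation,
E[Z] = (1/3)·(9) + (1/3)·(31/4) + (1/3)·(6) = 91/12.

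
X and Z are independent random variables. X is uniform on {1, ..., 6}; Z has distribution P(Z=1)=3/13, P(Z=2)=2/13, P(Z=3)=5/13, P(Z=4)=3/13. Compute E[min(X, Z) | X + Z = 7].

P(X + Z = 7) = 1/6.
Summing min(X,Z)·P(x,y) over outcomes with X + Z = 7 gives 31/78.
E[min(X, Z) | X + Z = 7] = (31/78) / (1/6) = 31/13.

31/13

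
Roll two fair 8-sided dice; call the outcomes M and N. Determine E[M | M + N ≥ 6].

P(M + N ≥ 6) = 27/32.
Summing M·P(x,y) over outcomes with M + N ≥ 6 gives 67/16.
E[M | M + N ≥ 6] = (67/16) / (27/32) = 134/27.

134/27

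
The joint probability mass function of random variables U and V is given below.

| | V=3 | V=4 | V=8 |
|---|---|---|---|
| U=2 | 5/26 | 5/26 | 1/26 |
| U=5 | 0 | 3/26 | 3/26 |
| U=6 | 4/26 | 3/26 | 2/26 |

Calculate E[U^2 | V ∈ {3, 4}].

367/20

P(V ∈ {3, 4}) = 10/13.
Σ U^2·P over the event = 4·(5/26) + 4·(5/26) + 25·(3/26) + 36·(4/26) + 36·(3/26) = 367/26.
E[U^2 | V ∈ {3, 4}] = (367/26) / (10/13) = 367/20.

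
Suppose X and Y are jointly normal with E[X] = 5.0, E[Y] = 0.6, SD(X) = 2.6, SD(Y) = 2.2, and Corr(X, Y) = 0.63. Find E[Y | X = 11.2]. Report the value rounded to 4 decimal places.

The regression of Y on X has slope ρ·σ_Y/σ_X and passes through (μ_X, μ_Y).
E[Y | X=11.2] = 0.6 + (0.63)·(2.2/2.6)·(11.2 − (5.0)) = 0.6 + (0.53308)·(6.2) = 3.9051.

3.9051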